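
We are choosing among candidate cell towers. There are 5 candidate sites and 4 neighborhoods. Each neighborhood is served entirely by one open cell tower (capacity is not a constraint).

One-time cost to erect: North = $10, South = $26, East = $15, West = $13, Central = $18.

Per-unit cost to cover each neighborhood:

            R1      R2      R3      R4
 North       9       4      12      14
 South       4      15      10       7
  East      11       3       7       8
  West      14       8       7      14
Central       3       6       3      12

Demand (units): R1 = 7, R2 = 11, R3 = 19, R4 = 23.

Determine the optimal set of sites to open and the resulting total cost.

For any fixed open set, each neighborhood goes to its cheapest open site; total = fixed + service.
{East, Central}: R1→Central 3·7=21, R2→East 3·11=33, R3→Central 3·19=57, R4→East 8·23=184. Service 295; fixed 33; total 328.
{South, East, Central}: service 272 + fixed 59 = 331
{North, South, Central}: service 283 + fixed 54 = 337
{North, South, East, West, Central}: service 272 + fixed 82 = 354
No other subset beats 328.

Open East and Central; minimum total cost 328.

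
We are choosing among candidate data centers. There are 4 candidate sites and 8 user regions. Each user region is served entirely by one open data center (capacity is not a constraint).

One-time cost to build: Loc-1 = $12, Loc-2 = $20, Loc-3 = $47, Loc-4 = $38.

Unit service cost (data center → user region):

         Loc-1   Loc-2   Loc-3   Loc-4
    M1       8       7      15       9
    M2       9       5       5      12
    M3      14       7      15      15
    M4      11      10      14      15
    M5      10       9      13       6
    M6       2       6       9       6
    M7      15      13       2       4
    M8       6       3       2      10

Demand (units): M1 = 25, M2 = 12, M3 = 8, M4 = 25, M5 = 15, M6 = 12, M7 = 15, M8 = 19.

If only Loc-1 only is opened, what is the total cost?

Total cost: 1220

Each user region is assigned to its cheapest site among the open ones.
{Loc-1}: M1→Loc-1 8·25=200, M2→Loc-1 9·12=108, M3→Loc-1 14·8=112, M4→Loc-1 11·25=275, M5→Loc-1 10·15=150, M6→Loc-1 2·12=24, M7→Loc-1 15·15=225, M8→Loc-1 6·19=114. Service 1208; fixed 12; total 1220.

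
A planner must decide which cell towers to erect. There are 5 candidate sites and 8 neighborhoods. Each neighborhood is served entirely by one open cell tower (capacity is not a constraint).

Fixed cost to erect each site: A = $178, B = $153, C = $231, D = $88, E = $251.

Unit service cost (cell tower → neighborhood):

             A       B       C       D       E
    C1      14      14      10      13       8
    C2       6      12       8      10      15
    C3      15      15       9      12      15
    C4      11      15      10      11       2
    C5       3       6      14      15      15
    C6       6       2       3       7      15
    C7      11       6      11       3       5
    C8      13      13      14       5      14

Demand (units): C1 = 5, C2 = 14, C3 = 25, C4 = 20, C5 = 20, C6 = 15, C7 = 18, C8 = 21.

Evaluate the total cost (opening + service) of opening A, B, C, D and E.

Total cost: 1539

Each neighborhood is assigned to its cheapest site among the open ones.
{A, B, C, D, E}: C1→E 8·5=40, C2→A 6·14=84, C3→C 9·25=225, C4→E 2·20=40, C5→A 3·20=60, C6→B 2·15=30, C7→D 3·18=54, C8→D 5·21=105. Service 638; fixed 901; total 1539.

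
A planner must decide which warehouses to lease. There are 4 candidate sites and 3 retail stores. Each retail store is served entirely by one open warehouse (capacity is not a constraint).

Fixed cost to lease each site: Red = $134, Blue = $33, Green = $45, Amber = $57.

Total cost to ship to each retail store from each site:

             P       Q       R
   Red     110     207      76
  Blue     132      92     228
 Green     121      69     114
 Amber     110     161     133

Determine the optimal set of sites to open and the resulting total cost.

Open Green only; minimum total cost 349.

For any fixed open set, each retail store goes to its cheapest open site; total = fixed + service.
{Green}: P→Green 121, Q→Green 69, R→Green 114. Service 304; fixed 45; total 349.
{Blue, Green}: service 304 + fixed 78 = 382
{Green, Amber}: P→Amber 110, Q→Green 69, R→Green 114. Service 293; fixed 102; total 395.
{Red, Blue, Green, Amber}: P→Red 110, Q→Green 69, R→Red 76. Service 255; fixed 269; total 524.
No other subset beats 349.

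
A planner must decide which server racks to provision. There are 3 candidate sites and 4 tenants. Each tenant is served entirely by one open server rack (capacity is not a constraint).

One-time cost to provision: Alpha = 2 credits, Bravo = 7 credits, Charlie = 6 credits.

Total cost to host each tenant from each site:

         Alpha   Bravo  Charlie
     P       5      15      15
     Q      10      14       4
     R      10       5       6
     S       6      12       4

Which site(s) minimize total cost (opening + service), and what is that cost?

For any fixed open set, each tenant goes to its cheapest open site; total = fixed + service.
{Alpha, Charlie}: P→Alpha 5, Q→Charlie 4, R→Charlie 6, S→Charlie 4. Service 19; fixed 8; total 27.
{Alpha}: service 31 + fixed 2 = 33
{Alpha, Bravo, Charlie}: P→Alpha 5, Q→Charlie 4, R→Bravo 5, S→Charlie 4. Service 18; fixed 15; total 33.
No other subset beats 27.

Open Alpha and Charlie; minimum total cost 27.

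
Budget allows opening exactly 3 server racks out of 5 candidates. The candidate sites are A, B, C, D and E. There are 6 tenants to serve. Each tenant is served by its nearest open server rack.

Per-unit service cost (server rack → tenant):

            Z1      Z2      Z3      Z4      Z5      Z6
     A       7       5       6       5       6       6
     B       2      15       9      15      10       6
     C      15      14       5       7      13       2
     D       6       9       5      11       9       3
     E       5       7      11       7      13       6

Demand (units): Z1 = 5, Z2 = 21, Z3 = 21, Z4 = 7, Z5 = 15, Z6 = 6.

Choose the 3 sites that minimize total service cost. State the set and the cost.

With exactly 3 open, each tenant uses its cheapest among the chosen.
{A, B, C}: Z1→B 2·5=10, Z2→A 5·21=105, Z3→C 5·21=105, Z4→A 5·7=35, Z5→A 6·15=90, Z6→C 2·6=12. Service cost 357.
{A, B, D}: service cost 363
{A, C, E}: service cost 372
Among all 10 size-3 choices, {A, B, C} is lowest.

Choose A, B and C; total service cost 357.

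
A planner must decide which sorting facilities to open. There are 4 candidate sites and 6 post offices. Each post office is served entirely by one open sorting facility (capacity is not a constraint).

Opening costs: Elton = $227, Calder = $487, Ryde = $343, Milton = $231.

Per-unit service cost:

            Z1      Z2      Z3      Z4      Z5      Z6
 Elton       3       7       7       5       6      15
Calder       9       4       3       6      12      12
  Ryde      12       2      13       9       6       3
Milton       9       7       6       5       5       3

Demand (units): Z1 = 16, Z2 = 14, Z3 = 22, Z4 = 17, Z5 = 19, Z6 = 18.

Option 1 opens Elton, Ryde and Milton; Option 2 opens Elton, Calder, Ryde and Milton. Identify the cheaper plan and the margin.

Option 1 is cheaper by 421.

Option 1: {Elton, Ryde, Milton}: Z1→Elton 3·16=48, Z2→Ryde 2·14=28, Z3→Milton 6·22=132, Z4→Elton 5·17=85, Z5→Milton 5·19=95, Z6→Ryde 3·18=54. Service 442; fixed 801; total 1243.
Option 2: {Elton, Calder, Ryde, Milton}: Z1→Elton 3·16=48, Z2→Ryde 2·14=28, Z3→Calder 3·22=66, Z4→Elton 5·17=85, Z5→Milton 5·19=95, Z6→Ryde 3·18=54. Service 376; fixed 1288; total 1664.
Difference: |1243 − 1664| = 421.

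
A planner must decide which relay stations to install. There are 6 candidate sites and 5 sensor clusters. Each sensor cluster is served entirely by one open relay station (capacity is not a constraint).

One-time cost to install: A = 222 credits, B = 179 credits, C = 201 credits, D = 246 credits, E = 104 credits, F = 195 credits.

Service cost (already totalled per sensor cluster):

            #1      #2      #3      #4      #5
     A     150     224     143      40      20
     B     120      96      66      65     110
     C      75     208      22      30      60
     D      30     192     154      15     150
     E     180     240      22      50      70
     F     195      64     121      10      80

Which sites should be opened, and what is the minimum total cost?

Open C only; minimum total cost 596.

For any fixed open set, each sensor cluster goes to its cheapest open site; total = fixed + service.
{C}: #1→C 75, #2→C 208, #3→C 22, #4→C 30, #5→C 60. Service 395; fixed 201; total 596.
{C, F}: #1→C 75, #2→F 64, #3→C 22, #4→F 10, #5→C 60. Service 231; fixed 396; total 627.
{B}: service 457 + fixed 179 = 636
{A, B, C, D, E, F}: service 146 + fixed 1147 = 1293
No other subset beats 596.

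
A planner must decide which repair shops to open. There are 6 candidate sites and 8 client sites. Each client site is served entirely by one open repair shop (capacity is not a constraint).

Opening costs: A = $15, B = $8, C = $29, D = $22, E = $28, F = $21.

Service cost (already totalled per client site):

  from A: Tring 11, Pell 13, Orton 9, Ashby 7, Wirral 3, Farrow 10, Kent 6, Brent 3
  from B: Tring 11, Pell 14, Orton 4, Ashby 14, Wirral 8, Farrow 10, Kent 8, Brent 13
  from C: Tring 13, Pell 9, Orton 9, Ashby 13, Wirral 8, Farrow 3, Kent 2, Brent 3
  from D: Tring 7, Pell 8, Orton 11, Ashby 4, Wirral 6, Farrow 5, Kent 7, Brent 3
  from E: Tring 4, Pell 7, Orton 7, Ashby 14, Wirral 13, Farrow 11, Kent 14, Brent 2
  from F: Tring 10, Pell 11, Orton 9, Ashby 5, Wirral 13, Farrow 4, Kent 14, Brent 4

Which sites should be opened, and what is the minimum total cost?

Open D only; minimum total cost 73.

For any fixed open set, each client site goes to its cheapest open site; total = fixed + service.
{D}: Tring→D 7, Pell→D 8, Orton→D 11, Ashby→D 4, Wirral→D 6, Farrow→D 5, Kent→D 7, Brent→D 3. Service 51; fixed 22; total 73.
{B, D}: service 44 + fixed 30 = 74
{A}: service 62 + fixed 15 = 77
{A, B, C, D, E, F}: Tring→E 4, Pell→E 7, Orton→B 4, Ashby→D 4, Wirral→A 3, Farrow→C 3, Kent→C 2, Brent→E 2. Service 29; fixed 123; total 152.
No other subset beats 73.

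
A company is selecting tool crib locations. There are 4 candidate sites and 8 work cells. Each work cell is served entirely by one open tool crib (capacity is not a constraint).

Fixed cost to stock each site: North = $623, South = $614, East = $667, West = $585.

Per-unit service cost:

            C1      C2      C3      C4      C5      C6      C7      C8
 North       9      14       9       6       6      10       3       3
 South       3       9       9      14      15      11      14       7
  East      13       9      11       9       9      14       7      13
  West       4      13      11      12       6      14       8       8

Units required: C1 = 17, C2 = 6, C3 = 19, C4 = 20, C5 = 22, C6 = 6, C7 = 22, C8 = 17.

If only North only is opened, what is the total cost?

Each work cell is assigned to its cheapest site among the open ones.
{North}: C1→North 9·17=153, C2→North 14·6=84, C3→North 9·19=171, C4→North 6·20=120, C5→North 6·22=132, C6→North 10·6=60, C7→North 3·22=66, C8→North 3·17=51. Service 837; fixed 623; total 1460.

Total cost: 1460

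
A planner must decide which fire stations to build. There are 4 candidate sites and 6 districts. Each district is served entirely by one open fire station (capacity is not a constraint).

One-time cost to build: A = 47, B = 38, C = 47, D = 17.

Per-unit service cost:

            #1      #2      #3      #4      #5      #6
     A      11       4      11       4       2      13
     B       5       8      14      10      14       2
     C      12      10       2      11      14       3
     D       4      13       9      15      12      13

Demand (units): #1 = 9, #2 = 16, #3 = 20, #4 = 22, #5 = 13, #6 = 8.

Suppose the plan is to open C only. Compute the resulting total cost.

Total cost: 803

Each district is assigned to its cheapest site among the open ones.
{C}: #1→C 12·9=108, #2→C 10·16=160, #3→C 2·20=40, #4→C 11·22=242, #5→C 14·13=182, #6→C 3·8=24. Service 756; fixed 47; total 803.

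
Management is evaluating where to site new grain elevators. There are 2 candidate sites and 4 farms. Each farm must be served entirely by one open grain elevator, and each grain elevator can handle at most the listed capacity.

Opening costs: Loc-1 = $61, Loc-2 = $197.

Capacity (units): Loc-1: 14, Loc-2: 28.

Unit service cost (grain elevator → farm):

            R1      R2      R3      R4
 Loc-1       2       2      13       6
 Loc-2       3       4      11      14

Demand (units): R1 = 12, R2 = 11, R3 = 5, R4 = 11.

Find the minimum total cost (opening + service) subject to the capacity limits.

Open {Loc-1, Loc-2}: R1→Loc-2 3·12=36, R2→Loc-2 4·11=44, R3→Loc-2 11·5=55, R4→Loc-1 6·11=66.
Loads: Loc-1 carries 11/14, Loc-2 carries 28/28. Service 201; fixed 258; total 459.
Next best feasible plan costs 525.

Minimum total cost: 459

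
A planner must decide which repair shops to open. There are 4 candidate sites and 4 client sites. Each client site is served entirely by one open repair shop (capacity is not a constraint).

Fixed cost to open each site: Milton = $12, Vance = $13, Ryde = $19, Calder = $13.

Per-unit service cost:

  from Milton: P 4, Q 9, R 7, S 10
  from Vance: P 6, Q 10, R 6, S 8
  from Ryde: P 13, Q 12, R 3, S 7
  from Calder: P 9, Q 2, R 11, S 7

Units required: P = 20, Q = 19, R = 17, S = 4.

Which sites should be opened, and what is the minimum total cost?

For any fixed open set, each client site goes to its cheapest open site; total = fixed + service.
{Milton, Ryde, Calder}: P→Milton 4·20=80, Q→Calder 2·19=38, R→Ryde 3·17=51, S→Ryde 7·4=28. Service 197; fixed 44; total 241.
{Milton, Vance, Ryde, Calder}: service 197 + fixed 57 = 254
{Vance, Ryde, Calder}: P→Vance 6·20=120, Q→Calder 2·19=38, R→Ryde 3·17=51, S→Ryde 7·4=28. Service 237; fixed 45; total 282.
{Milton}: P→Milton 4·20=80, Q→Milton 9·19=171, R→Milton 7·17=119, S→Milton 10·4=40. Service 410; fixed 12; total 422.
(All 15 nonempty subsets were checked; Milton, Ryde and Calder is lowest.)

Open Milton, Ryde and Calder; minimum total cost 241.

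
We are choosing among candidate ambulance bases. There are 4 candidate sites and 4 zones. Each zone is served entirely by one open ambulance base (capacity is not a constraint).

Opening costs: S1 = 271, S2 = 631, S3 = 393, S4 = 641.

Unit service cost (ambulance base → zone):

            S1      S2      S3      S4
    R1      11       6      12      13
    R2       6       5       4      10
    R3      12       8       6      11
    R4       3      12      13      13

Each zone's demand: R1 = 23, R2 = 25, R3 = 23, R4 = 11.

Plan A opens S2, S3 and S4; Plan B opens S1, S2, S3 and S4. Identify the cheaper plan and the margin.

Plan A: {S2, S3, S4}: R1→S2 6·23=138, R2→S3 4·25=100, R3→S3 6·23=138, R4→S2 12·11=132. Service 508; fixed 1665; total 2173.
Plan B: {S1, S2, S3, S4}: R1→S2 6·23=138, R2→S3 4·25=100, R3→S3 6·23=138, R4→S1 3·11=33. Service 409; fixed 1936; total 2345.
Difference: |2173 − 2345| = 172.

Plan A is cheaper by 172.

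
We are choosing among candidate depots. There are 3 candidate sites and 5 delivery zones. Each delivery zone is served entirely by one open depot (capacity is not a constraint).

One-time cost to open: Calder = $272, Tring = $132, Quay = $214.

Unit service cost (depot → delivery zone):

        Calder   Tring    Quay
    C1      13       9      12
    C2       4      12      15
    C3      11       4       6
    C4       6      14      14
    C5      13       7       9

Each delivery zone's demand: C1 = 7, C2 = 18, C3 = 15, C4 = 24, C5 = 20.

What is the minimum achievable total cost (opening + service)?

For any fixed open set, each delivery zone goes to its cheapest open site; total = fixed + service.
{Calder, Tring}: C1→Tring 9·7=63, C2→Calder 4·18=72, C3→Tring 4·15=60, C4→Calder 6·24=144, C5→Tring 7·20=140. Service 479; fixed 404; total 883.
{Tring}: service 815 + fixed 132 = 947
{Calder}: service 732 + fixed 272 = 1004
{Calder, Tring, Quay}: C1→Tring 9·7=63, C2→Calder 4·18=72, C3→Tring 4·15=60, C4→Calder 6·24=144, C5→Tring 7·20=140. Service 479; fixed 618; total 1097.
No other subset beats 883.

Minimum total cost: 883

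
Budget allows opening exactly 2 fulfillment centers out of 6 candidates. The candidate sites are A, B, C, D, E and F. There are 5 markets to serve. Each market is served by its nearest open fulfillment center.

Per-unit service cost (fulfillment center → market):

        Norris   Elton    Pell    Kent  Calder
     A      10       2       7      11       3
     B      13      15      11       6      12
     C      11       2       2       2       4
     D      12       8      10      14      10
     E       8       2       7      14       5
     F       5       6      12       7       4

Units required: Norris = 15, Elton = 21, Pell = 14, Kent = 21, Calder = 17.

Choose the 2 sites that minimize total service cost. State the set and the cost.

With exactly 2 open, each market uses its cheapest among the chosen.
{C, F}: Norris→F 5·15=75, Elton→C 2·21=42, Pell→C 2·14=28, Kent→C 2·21=42, Calder→C 4·17=68. Service cost 255.
{C, E}: service cost 300
{A, C}: service cost 313
Among all 15 size-2 choices, {C, F} is lowest.

Choose C and F; total service cost 255.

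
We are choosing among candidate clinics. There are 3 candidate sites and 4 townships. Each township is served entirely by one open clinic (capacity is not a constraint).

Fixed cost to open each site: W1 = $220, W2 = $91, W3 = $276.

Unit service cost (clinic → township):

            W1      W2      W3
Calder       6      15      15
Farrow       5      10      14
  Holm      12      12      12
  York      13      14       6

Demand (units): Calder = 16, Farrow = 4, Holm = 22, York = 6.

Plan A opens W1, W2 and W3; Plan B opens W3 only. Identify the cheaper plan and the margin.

Plan B is cheaper by 131.

Plan A: {W1, W2, W3}: Calder→W1 6·16=96, Farrow→W1 5·4=20, Holm→W1 12·22=264, York→W3 6·6=36. Service 416; fixed 587; total 1003.
Plan B: {W3}: Calder→W3 15·16=240, Farrow→W3 14·4=56, Holm→W3 12·22=264, York→W3 6·6=36. Service 596; fixed 276; total 872.
Difference: |1003 − 872| = 131.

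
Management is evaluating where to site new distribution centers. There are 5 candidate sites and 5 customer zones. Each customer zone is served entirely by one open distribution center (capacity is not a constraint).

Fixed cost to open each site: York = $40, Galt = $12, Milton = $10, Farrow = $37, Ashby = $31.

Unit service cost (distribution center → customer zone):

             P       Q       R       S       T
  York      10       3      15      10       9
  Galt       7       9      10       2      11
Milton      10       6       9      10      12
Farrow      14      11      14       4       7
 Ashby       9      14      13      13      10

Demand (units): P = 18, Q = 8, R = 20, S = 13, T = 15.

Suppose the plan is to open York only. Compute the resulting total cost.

Each customer zone is assigned to its cheapest site among the open ones.
{York}: P→York 10·18=180, Q→York 3·8=24, R→York 15·20=300, S→York 10·13=130, T→York 9·15=135. Service 769; fixed 40; total 809.

Total cost: 809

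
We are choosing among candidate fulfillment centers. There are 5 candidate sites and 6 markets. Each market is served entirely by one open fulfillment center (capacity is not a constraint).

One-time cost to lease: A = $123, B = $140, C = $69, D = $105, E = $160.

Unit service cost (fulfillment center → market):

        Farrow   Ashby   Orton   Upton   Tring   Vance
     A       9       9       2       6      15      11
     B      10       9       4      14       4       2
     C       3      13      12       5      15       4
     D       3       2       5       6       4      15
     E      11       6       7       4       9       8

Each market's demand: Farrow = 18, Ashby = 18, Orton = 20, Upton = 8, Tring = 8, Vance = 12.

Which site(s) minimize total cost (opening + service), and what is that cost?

For any fixed open set, each market goes to its cheapest open site; total = fixed + service.
{C, D}: Farrow→C 3·18=54, Ashby→D 2·18=36, Orton→D 5·20=100, Upton→C 5·8=40, Tring→D 4·8=32, Vance→C 4·12=48. Service 310; fixed 174; total 484.
{B, D}: service 274 + fixed 245 = 519
{A, C, D}: service 250 + fixed 297 = 547
{A, B, C, D, E}: Farrow→C 3·18=54, Ashby→D 2·18=36, Orton→A 2·20=40, Upton→E 4·8=32, Tring→B 4·8=32, Vance→B 2·12=24. Service 218; fixed 597; total 815.
No other subset beats 484.

Open C and D; minimum total cost 484.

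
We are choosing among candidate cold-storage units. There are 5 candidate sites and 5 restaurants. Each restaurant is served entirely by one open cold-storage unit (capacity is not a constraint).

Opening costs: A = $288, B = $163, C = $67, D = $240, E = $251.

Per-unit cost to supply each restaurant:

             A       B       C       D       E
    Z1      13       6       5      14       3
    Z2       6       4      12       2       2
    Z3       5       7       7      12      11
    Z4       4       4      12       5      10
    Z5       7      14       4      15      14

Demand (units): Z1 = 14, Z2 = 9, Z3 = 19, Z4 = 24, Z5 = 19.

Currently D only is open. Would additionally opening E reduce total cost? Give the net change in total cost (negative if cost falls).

No — net change +59 (cost rises by 59).

Current service cost with {D}: 847.
Adding E: each restaurant re-picks its cheapest; new service cost 655, saving 192.
Extra fixed cost: 251. Net change = 251 − 192 = 59.
(Totals: 1087 → 1146.)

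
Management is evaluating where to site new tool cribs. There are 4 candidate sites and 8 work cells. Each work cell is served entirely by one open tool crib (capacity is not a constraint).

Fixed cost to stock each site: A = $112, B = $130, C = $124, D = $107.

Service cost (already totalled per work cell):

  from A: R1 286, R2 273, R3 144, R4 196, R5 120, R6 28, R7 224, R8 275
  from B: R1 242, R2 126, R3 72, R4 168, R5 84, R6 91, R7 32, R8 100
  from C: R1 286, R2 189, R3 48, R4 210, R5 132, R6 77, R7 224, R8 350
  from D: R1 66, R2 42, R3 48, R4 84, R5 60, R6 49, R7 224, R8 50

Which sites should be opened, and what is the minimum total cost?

Open B and D; minimum total cost 668.

For any fixed open set, each work cell goes to its cheapest open site; total = fixed + service.
{B, D}: R1→D 66, R2→D 42, R3→D 48, R4→D 84, R5→D 60, R6→D 49, R7→B 32, R8→D 50. Service 431; fixed 237; total 668.
{D}: R1→D 66, R2→D 42, R3→D 48, R4→D 84, R5→D 60, R6→D 49, R7→D 224, R8→D 50. Service 623; fixed 107; total 730.
{A, B, D}: service 410 + fixed 349 = 759
{A, B, C, D}: R1→D 66, R2→D 42, R3→C 48, R4→D 84, R5→D 60, R6→A 28, R7→B 32, R8→D 50. Service 410; fixed 473; total 883.
(All 15 nonempty subsets were checked; B and D is lowest.)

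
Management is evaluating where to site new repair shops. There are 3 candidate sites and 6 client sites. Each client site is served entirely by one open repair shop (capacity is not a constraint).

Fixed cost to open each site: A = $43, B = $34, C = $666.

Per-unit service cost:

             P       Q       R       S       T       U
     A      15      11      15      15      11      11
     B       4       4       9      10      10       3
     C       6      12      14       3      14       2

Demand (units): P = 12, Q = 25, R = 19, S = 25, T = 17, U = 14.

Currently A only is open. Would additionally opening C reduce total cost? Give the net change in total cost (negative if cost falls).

No — net change +113 (cost rises by 113).

Current service cost with {A}: 1456.
Adding C: each client site re-picks its cheapest; new service cost 903, saving 553.
Extra fixed cost: 666. Net change = 666 − 553 = 113.
(Totals: 1499 → 1612.)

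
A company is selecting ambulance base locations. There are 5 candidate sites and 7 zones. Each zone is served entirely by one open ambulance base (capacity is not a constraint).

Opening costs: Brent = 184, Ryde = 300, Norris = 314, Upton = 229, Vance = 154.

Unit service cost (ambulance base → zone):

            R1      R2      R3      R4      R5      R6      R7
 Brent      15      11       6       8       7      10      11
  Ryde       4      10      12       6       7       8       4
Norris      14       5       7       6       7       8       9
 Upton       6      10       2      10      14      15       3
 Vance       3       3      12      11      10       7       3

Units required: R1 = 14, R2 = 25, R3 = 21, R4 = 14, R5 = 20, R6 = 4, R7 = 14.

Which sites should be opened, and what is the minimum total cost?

Open Brent and Vance; minimum total cost 903.

For any fixed open set, each zone goes to its cheapest open site; total = fixed + service.
{Brent, Vance}: R1→Vance 3·14=42, R2→Vance 3·25=75, R3→Brent 6·21=126, R4→Brent 8·14=112, R5→Brent 7·20=140, R6→Vance 7·4=28, R7→Vance 3·14=42. Service 565; fixed 338; total 903.
{Vance}: service 793 + fixed 154 = 947
{Upton, Vance}: service 569 + fixed 383 = 952
{Brent, Ryde, Norris, Upton, Vance}: service 453 + fixed 1181 = 1634
No other subset beats 903.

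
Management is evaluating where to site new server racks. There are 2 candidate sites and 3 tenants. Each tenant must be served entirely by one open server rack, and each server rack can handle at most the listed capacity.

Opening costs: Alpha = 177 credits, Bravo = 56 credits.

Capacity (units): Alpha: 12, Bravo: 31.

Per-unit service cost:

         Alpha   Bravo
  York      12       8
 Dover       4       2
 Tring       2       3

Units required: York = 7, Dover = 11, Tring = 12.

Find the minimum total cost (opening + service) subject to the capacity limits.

Minimum total cost: 170

Open {Bravo}: York→Bravo 8·7=56, Dover→Bravo 2·11=22, Tring→Bravo 3·12=36.
Loads: Bravo carries 30/31. Service 114; fixed 56; total 170.
Next best feasible plan costs 335.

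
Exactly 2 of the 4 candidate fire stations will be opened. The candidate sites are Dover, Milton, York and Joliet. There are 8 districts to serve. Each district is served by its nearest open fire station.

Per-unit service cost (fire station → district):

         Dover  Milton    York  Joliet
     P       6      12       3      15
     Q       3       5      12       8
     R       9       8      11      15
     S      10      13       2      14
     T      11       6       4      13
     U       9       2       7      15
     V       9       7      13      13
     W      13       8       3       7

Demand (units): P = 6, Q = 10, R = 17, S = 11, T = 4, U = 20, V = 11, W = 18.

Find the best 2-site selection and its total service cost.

With exactly 2 open, each district uses its cheapest among the chosen.
{Milton, York}: P→York 3·6=18, Q→Milton 5·10=50, R→Milton 8·17=136, S→York 2·11=22, T→York 4·4=16, U→Milton 2·20=40, V→Milton 7·11=77, W→York 3·18=54. Service cost 413.
{Dover, York}: service cost 532
{Dover, Milton}: service cost 597
Among all 6 size-2 choices, {Milton, York} is lowest.

Choose Milton and York; total service cost 413.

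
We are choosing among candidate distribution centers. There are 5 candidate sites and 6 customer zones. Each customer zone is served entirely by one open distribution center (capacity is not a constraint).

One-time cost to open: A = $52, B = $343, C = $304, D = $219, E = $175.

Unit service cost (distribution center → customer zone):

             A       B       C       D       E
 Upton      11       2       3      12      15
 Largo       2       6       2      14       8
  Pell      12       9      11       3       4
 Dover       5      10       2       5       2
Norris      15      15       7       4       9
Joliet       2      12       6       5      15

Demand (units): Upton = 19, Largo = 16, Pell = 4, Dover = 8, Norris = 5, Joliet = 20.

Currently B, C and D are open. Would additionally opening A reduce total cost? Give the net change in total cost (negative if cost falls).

Current service cost with {B, C, D}: 218.
Adding A: each customer zone re-picks its cheapest; new service cost 158, saving 60.
Extra fixed cost: 52. Net change = 52 − 60 = -8.
(Totals: 1084 → 1076.)

Yes — net change −8 (cost falls by 8).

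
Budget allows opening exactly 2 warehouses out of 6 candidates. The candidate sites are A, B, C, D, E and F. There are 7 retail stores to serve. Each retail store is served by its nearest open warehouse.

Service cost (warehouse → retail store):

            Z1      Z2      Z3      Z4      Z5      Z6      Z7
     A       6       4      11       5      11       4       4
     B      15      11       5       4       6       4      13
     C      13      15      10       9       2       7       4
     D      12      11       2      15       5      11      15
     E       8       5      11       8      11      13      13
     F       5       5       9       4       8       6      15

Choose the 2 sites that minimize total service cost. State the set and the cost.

Choose A and D; total service cost 30.

With exactly 2 open, each retail store uses its cheapest among the chosen.
{A, D}: Z1→A 6, Z2→A 4, Z3→D 2, Z4→A 5, Z5→D 5, Z6→A 4, Z7→A 4. Service cost 30.
{A, B}: service cost 33
{A, C}: service cost 35
Among all 15 size-2 choices, {A, D} is lowest.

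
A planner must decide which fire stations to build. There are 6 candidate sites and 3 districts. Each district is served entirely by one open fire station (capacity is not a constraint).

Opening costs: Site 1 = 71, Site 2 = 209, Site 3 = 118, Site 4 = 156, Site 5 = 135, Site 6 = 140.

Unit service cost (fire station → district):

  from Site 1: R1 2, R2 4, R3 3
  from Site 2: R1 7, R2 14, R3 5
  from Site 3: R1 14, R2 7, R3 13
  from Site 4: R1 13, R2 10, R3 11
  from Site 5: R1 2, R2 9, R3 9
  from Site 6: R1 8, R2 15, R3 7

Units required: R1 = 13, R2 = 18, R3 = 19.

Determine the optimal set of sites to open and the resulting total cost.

Open Site 1 only; minimum total cost 226.

For any fixed open set, each district goes to its cheapest open site; total = fixed + service.
{Site 1}: R1→Site 1 2·13=26, R2→Site 1 4·18=72, R3→Site 1 3·19=57. Service 155; fixed 71; total 226.
{Site 1, Site 3}: R1→Site 1 2·13=26, R2→Site 1 4·18=72, R3→Site 1 3·19=57. Service 155; fixed 189; total 344.
{Site 1, Site 5}: R1→Site 1 2·13=26, R2→Site 1 4·18=72, R3→Site 1 3·19=57. Service 155; fixed 206; total 361.
{Site 1, Site 2, Site 3, Site 4, Site 5, Site 6}: R1→Site 1 2·13=26, R2→Site 1 4·18=72, R3→Site 1 3·19=57. Service 155; fixed 829; total 984.
No other subset beats 226.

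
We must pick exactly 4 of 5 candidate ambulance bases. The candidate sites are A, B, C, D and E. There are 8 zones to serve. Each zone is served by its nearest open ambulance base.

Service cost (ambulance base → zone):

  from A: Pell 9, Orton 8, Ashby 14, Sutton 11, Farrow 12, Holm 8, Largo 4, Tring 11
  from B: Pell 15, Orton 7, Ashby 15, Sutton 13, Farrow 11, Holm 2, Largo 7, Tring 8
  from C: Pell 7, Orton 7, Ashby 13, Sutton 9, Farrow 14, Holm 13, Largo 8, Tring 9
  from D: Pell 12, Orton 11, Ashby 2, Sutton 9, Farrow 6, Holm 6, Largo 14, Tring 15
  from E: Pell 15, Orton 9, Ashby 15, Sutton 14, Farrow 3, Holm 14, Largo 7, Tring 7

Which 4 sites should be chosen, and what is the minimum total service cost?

With exactly 4 open, each zone uses its cheapest among the chosen.
{A, B, D, E}: Pell→A 9, Orton→B 7, Ashby→D 2, Sutton→D 9, Farrow→E 3, Holm→B 2, Largo→A 4, Tring→E 7. Service cost 43.
{B, C, D, E}: service cost 44
{A, B, C, D}: service cost 45
Among all 5 size-4 choices, {A, B, D, E} is lowest.

Choose A, B, D and E; total service cost 43.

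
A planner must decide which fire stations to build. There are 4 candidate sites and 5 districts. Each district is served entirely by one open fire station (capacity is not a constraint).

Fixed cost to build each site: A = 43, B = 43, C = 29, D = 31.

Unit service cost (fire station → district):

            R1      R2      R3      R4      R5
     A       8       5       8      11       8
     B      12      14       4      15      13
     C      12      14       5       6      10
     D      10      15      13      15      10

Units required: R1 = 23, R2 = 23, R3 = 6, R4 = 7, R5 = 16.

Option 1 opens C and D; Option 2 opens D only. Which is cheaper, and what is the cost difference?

Option 1 is cheaper by 105.

Option 1: {C, D}: R1→D 10·23=230, R2→C 14·23=322, R3→C 5·6=30, R4→C 6·7=42, R5→C 10·16=160. Service 784; fixed 60; total 844.
Option 2: {D}: R1→D 10·23=230, R2→D 15·23=345, R3→D 13·6=78, R4→D 15·7=105, R5→D 10·16=160. Service 918; fixed 31; total 949.
Difference: |844 − 949| = 105.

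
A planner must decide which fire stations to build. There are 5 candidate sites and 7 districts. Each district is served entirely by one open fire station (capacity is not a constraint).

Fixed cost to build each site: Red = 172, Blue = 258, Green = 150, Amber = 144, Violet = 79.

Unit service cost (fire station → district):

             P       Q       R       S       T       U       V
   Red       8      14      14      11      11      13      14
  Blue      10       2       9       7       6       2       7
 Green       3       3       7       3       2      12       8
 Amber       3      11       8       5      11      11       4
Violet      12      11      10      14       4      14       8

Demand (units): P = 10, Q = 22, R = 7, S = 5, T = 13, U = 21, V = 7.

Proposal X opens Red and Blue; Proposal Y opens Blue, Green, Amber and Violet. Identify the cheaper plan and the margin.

Proposal X is cheaper by 44.

Proposal X: {Red, Blue}: P→Red 8·10=80, Q→Blue 2·22=44, R→Blue 9·7=63, S→Blue 7·5=35, T→Blue 6·13=78, U→Blue 2·21=42, V→Blue 7·7=49. Service 391; fixed 430; total 821.
Proposal Y: {Blue, Green, Amber, Violet}: P→Green 3·10=30, Q→Blue 2·22=44, R→Green 7·7=49, S→Green 3·5=15, T→Green 2·13=26, U→Blue 2·21=42, V→Amber 4·7=28. Service 234; fixed 631; total 865.
Difference: |821 − 865| = 44.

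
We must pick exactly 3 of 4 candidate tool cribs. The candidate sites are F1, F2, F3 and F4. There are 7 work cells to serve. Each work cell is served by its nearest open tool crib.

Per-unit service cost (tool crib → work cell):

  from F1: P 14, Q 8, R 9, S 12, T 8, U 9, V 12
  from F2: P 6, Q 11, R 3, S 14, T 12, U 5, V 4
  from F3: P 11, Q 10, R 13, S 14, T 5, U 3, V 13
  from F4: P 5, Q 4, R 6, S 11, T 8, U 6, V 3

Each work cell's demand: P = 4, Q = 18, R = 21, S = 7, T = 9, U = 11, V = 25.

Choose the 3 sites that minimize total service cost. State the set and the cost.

With exactly 3 open, each work cell uses its cheapest among the chosen.
{F2, F3, F4}: P→F4 5·4=20, Q→F4 4·18=72, R→F2 3·21=63, S→F4 11·7=77, T→F3 5·9=45, U→F3 3·11=33, V→F4 3·25=75. Service cost 385.
{F1, F2, F4}: service cost 434
{F1, F3, F4}: service cost 448
Among all 4 size-3 choices, {F2, F3, F4} is lowest.

Choose F2, F3 and F4; total service cost 385.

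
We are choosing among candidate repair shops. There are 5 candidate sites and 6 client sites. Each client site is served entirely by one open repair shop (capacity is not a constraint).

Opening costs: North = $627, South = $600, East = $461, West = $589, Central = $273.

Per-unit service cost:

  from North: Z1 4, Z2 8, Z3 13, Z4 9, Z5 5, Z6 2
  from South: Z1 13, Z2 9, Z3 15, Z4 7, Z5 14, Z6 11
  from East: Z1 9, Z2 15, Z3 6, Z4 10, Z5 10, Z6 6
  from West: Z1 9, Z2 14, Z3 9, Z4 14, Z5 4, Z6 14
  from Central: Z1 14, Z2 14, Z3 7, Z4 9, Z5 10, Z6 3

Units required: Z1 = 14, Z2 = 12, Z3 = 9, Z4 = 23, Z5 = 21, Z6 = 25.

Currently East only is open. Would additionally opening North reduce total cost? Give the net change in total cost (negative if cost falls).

Current service cost with {East}: 950.
Adding North: each client site re-picks its cheapest; new service cost 568, saving 382.
Extra fixed cost: 627. Net change = 627 − 382 = 245.
(Totals: 1411 → 1656.)

No — net change +245 (cost rises by 245).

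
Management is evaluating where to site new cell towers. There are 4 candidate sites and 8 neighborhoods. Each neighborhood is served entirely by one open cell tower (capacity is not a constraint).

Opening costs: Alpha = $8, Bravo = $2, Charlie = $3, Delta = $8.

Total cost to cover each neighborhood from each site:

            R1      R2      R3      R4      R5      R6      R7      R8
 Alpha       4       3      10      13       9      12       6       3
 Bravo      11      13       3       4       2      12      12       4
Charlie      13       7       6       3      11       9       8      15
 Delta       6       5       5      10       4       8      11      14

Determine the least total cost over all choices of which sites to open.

Minimum total cost: 46

For any fixed open set, each neighborhood goes to its cheapest open site; total = fixed + service.
{Alpha, Bravo, Charlie}: R1→Alpha 4, R2→Alpha 3, R3→Bravo 3, R4→Charlie 3, R5→Bravo 2, R6→Charlie 9, R7→Alpha 6, R8→Alpha 3. Service 33; fixed 13; total 46.
{Alpha, Bravo}: service 37 + fixed 10 = 47
{Alpha, Bravo, Delta}: service 33 + fixed 18 = 51
{Alpha, Bravo, Charlie, Delta}: R1→Alpha 4, R2→Alpha 3, R3→Bravo 3, R4→Charlie 3, R5→Bravo 2, R6→Delta 8, R7→Alpha 6, R8→Alpha 3. Service 32; fixed 21; total 53.
No other subset beats 46.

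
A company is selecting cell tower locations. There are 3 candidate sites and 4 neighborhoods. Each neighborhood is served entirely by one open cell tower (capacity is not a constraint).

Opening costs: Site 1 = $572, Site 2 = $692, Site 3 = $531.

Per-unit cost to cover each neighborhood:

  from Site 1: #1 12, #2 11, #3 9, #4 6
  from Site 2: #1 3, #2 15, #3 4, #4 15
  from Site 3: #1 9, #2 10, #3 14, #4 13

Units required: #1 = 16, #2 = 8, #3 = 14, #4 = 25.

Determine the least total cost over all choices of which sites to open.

For any fixed open set, each neighborhood goes to its cheapest open site; total = fixed + service.
{Site 1}: #1→Site 1 12·16=192, #2→Site 1 11·8=88, #3→Site 1 9·14=126, #4→Site 1 6·25=150. Service 556; fixed 572; total 1128.
{Site 3}: #1→Site 3 9·16=144, #2→Site 3 10·8=80, #3→Site 3 14·14=196, #4→Site 3 13·25=325. Service 745; fixed 531; total 1276.
{Site 2}: service 599 + fixed 692 = 1291
{Site 1, Site 2, Site 3}: service 334 + fixed 1795 = 2129
(All 7 nonempty subsets were checked; Site 1 only is lowest.)

Minimum total cost: 1128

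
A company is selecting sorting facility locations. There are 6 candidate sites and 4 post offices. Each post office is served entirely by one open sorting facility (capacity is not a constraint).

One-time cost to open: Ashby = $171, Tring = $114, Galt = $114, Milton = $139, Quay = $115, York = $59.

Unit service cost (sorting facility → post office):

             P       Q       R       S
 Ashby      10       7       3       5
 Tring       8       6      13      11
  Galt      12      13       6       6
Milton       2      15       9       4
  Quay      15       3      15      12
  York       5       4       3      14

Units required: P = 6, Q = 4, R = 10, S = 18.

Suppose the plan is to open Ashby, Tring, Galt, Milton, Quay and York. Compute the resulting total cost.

Each post office is assigned to its cheapest site among the open ones.
{Ashby, Tring, Galt, Milton, Quay, York}: P→Milton 2·6=12, Q→Quay 3·4=12, R→Ashby 3·10=30, S→Milton 4·18=72. Service 126; fixed 712; total 838.

Total cost: 838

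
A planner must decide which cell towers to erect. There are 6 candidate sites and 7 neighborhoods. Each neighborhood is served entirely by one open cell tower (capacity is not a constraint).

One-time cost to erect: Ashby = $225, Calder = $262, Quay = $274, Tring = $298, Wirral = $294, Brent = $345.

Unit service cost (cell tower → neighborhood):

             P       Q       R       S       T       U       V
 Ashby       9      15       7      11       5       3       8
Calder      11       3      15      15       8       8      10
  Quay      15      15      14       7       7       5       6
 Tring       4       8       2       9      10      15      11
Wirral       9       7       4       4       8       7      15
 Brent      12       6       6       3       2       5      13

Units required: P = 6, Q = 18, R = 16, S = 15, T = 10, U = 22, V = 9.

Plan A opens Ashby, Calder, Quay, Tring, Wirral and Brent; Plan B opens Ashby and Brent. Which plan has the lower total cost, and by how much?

Plan A: {Ashby, Calder, Quay, Tring, Wirral, Brent}: P→Tring 4·6=24, Q→Calder 3·18=54, R→Tring 2·16=32, S→Brent 3·15=45, T→Brent 2·10=20, U→Ashby 3·22=66, V→Quay 6·9=54. Service 295; fixed 1698; total 1993.
Plan B: {Ashby, Brent}: P→Ashby 9·6=54, Q→Brent 6·18=108, R→Brent 6·16=96, S→Brent 3·15=45, T→Brent 2·10=20, U→Ashby 3·22=66, V→Ashby 8·9=72. Service 461; fixed 570; total 1031.
Difference: |1993 − 1031| = 962.

Plan B is cheaper by 962.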